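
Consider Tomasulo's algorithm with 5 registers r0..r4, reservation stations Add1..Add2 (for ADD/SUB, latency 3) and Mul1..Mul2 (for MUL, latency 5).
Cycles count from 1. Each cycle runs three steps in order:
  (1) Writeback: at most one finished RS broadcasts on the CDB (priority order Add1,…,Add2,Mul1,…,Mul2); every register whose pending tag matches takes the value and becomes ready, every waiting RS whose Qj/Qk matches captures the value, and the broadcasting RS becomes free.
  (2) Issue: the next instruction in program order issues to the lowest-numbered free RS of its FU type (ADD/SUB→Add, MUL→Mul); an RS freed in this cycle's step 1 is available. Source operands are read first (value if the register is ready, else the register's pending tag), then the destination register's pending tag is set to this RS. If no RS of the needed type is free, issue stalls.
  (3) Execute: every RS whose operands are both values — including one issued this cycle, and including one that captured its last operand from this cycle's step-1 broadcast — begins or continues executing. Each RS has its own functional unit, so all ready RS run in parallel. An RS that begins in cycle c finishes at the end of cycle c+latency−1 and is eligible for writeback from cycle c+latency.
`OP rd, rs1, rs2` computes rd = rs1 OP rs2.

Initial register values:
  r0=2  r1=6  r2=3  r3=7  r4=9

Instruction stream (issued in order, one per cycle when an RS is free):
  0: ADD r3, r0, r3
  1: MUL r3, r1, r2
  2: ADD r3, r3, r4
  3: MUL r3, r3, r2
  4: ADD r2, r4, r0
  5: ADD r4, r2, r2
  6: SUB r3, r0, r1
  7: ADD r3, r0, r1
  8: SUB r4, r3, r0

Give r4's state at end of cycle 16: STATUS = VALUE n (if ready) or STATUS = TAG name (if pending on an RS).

STATUS = TAG Add2

  c1: issue ADD r3<-Add1  regs: r0:2,r1:6,r2:3,r3:Add1,r4:9
  c2: issue MUL r3<-Mul1  regs: r0:2,r1:6,r2:3,r3:Mul1,r4:9
  c3: issue ADD r3<-Add2  regs: r0:2,r1:6,r2:3,r3:Add2,r4:9
  c4: CDB Add1=9; issue MUL r3<-Mul2  regs: r0:2,r1:6,r2:3,r3:Mul2,r4:9
  c5: issue ADD r2<-Add1  regs: r0:2,r1:6,r2:Add1,r3:Mul2,r4:9
  c6: stall  regs: r0:2,r1:6,r2:Add1,r3:Mul2,r4:9
  c7: CDB Mul1=18; stall  regs: r0:2,r1:6,r2:Add1,r3:Mul2,r4:9
  c8: CDB Add1=11; issue ADD r4<-Add1  regs: r0:2,r1:6,r2:11,r3:Mul2,r4:Add1
  c9: stall  regs: r0:2,r1:6,r2:11,r3:Mul2,r4:Add1
  c10: CDB Add2=27; issue SUB r3<-Add2  regs: r0:2,r1:6,r2:11,r3:Add2,r4:Add1
  c11: CDB Add1=22; issue ADD r3<-Add1  regs: r0:2,r1:6,r2:11,r3:Add1,r4:22
  c12: stall  regs: r0:2,r1:6,r2:11,r3:Add1,r4:22
  c13: CDB Add2=-4; issue SUB r4<-Add2  regs: r0:2,r1:6,r2:11,r3:Add1,r4:Add2
  c14: CDB Add1=8  regs: r0:2,r1:6,r2:11,r3:8,r4:Add2
  c15: CDB Mul2=81  regs: r0:2,r1:6,r2:11,r3:8,r4:Add2
  c16: -  regs: r0:2,r1:6,r2:11,r3:8,r4:Add2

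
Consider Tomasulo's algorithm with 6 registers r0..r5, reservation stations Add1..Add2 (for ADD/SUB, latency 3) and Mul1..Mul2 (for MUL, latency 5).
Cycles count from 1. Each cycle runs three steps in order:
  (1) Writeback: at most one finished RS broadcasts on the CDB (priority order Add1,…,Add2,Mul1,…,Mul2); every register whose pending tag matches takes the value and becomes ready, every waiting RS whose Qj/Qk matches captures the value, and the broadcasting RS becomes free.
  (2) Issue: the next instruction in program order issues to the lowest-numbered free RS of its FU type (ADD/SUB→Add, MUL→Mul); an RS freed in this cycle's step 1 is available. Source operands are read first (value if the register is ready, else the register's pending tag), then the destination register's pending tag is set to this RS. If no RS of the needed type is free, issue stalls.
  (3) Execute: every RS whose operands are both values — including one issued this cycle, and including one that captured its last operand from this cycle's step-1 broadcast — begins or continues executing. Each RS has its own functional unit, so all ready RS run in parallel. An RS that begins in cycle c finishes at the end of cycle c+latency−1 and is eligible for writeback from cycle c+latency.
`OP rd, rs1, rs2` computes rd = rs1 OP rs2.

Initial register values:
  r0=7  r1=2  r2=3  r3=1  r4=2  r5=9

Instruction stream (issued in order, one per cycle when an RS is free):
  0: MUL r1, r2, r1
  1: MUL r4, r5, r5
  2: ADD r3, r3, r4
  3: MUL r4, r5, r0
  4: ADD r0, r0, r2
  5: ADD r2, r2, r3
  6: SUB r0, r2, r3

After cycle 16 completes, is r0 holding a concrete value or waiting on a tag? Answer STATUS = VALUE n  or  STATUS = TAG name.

STATUS = VALUE 3

  c1: issue MUL r1<-Mul1  regs: r0:7,r1:Mul1,r2:3,r3:1,r4:2,r5:9
  c2: issue MUL r4<-Mul2  regs: r0:7,r1:Mul1,r2:3,r3:1,r4:Mul2,r5:9
  c3: issue ADD r3<-Add1  regs: r0:7,r1:Mul1,r2:3,r3:Add1,r4:Mul2,r5:9
  c4: stall  regs: r0:7,r1:Mul1,r2:3,r3:Add1,r4:Mul2,r5:9
  c5: stall  regs: r0:7,r1:Mul1,r2:3,r3:Add1,r4:Mul2,r5:9
  c6: CDB Mul1=6; issue MUL r4<-Mul1  regs: r0:7,r1:6,r2:3,r3:Add1,r4:Mul1,r5:9
  c7: CDB Mul2=81; issue ADD r0<-Add2  regs: r0:Add2,r1:6,r2:3,r3:Add1,r4:Mul1,r5:9
  c8: stall  regs: r0:Add2,r1:6,r2:3,r3:Add1,r4:Mul1,r5:9
  c9: stall  regs: r0:Add2,r1:6,r2:3,r3:Add1,r4:Mul1,r5:9
  c10: CDB Add1=82; issue ADD r2<-Add1  regs: r0:Add2,r1:6,r2:Add1,r3:82,r4:Mul1,r5:9
  c11: CDB Add2=10; issue SUB r0<-Add2  regs: r0:Add2,r1:6,r2:Add1,r3:82,r4:Mul1,r5:9
  c12: CDB Mul1=63  regs: r0:Add2,r1:6,r2:Add1,r3:82,r4:63,r5:9
  c13: CDB Add1=85  regs: r0:Add2,r1:6,r2:85,r3:82,r4:63,r5:9
  c14: -  regs: r0:Add2,r1:6,r2:85,r3:82,r4:63,r5:9
  c15: -  regs: r0:Add2,r1:6,r2:85,r3:82,r4:63,r5:9
  c16: CDB Add2=3  regs: r0:3,r1:6,r2:85,r3:82,r4:63,r5:9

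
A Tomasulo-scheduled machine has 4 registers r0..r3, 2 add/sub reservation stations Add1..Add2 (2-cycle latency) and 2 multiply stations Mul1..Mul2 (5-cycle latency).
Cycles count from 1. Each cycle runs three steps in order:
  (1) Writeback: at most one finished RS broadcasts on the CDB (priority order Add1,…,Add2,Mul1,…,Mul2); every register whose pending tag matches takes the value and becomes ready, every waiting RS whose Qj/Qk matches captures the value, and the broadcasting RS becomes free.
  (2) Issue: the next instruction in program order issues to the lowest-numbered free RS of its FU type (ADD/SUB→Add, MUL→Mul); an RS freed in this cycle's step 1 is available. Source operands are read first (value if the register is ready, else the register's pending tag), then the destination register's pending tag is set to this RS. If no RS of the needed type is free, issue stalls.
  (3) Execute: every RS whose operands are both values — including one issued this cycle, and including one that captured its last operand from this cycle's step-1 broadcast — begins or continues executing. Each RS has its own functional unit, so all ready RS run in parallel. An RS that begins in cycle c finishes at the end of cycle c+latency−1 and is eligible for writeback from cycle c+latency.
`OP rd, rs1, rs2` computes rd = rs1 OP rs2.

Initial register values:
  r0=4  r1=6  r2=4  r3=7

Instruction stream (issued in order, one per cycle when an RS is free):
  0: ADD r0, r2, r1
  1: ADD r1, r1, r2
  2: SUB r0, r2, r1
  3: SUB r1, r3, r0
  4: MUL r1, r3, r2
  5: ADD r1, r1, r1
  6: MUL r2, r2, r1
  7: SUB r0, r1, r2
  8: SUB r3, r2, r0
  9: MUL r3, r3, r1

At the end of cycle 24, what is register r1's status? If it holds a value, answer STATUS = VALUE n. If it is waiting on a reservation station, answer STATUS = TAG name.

STATUS = VALUE 56

cycle 1: issue ADD r0<-Add1 // r0:Add1,r1:6,r2:4,r3:7
cycle 2: issue ADD r1<-Add2 // r0:Add1,r1:Add2,r2:4,r3:7
cycle 3: CDB Add1=10; issue SUB r0<-Add1 // r0:Add1,r1:Add2,r2:4,r3:7
cycle 4: CDB Add2=10; issue SUB r1<-Add2 // r0:Add1,r1:Add2,r2:4,r3:7
cycle 5: issue MUL r1<-Mul1 // r0:Add1,r1:Mul1,r2:4,r3:7
cycle 6: CDB Add1=-6; issue ADD r1<-Add1 // r0:-6,r1:Add1,r2:4,r3:7
cycle 7: issue MUL r2<-Mul2 // r0:-6,r1:Add1,r2:Mul2,r3:7
cycle 8: CDB Add2=13; issue SUB r0<-Add2 // r0:Add2,r1:Add1,r2:Mul2,r3:7
cycle 9: stall // r0:Add2,r1:Add1,r2:Mul2,r3:7
cycle 10: CDB Mul1=28; stall // r0:Add2,r1:Add1,r2:Mul2,r3:7
cycle 11: stall // r0:Add2,r1:Add1,r2:Mul2,r3:7
cycle 12: CDB Add1=56; issue SUB r3<-Add1 // r0:Add2,r1:56,r2:Mul2,r3:Add1
cycle 13: issue MUL r3<-Mul1 // r0:Add2,r1:56,r2:Mul2,r3:Mul1
cycle 14: - // r0:Add2,r1:56,r2:Mul2,r3:Mul1
cycle 15: - // r0:Add2,r1:56,r2:Mul2,r3:Mul1
cycle 16: - // r0:Add2,r1:56,r2:Mul2,r3:Mul1
cycle 17: CDB Mul2=224 // r0:Add2,r1:56,r2:224,r3:Mul1
cycle 18: - // r0:Add2,r1:56,r2:224,r3:Mul1
cycle 19: CDB Add2=-168 // r0:-168,r1:56,r2:224,r3:Mul1
cycle 20: - // r0:-168,r1:56,r2:224,r3:Mul1
cycle 21: CDB Add1=392 // r0:-168,r1:56,r2:224,r3:Mul1
cycle 22: - // r0:-168,r1:56,r2:224,r3:Mul1
cycle 23: - // r0:-168,r1:56,r2:224,r3:Mul1
cycle 24: - // r0:-168,r1:56,r2:224,r3:Mul1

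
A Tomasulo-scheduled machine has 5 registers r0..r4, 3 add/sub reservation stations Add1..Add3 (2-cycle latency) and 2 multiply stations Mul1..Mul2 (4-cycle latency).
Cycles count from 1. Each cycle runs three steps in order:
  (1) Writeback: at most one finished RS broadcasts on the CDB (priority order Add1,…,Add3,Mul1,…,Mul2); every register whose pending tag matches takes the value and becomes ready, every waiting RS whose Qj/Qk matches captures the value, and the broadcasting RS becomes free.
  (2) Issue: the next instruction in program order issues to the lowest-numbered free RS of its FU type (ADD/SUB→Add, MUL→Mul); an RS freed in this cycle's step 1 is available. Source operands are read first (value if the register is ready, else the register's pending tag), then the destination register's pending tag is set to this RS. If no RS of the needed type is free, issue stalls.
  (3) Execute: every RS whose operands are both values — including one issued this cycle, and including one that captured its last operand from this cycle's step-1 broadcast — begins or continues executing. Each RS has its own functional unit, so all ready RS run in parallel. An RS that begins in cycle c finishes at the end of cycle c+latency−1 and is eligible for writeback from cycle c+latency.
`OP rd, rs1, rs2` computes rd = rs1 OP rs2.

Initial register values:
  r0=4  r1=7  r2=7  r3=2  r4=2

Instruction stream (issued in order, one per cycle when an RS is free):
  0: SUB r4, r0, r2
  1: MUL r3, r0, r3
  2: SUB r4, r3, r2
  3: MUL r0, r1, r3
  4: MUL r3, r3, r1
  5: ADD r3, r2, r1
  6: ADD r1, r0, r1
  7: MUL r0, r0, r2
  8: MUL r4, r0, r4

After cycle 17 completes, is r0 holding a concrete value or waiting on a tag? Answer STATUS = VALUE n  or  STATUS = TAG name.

STATUS = VALUE 392

cycle 1: issue SUB r4<-Add1 // r0:4,r1:7,r2:7,r3:2,r4:Add1
cycle 2: issue MUL r3<-Mul1 // r0:4,r1:7,r2:7,r3:Mul1,r4:Add1
cycle 3: CDB Add1=-3; issue SUB r4<-Add1 // r0:4,r1:7,r2:7,r3:Mul1,r4:Add1
cycle 4: issue MUL r0<-Mul2 // r0:Mul2,r1:7,r2:7,r3:Mul1,r4:Add1
cycle 5: stall // r0:Mul2,r1:7,r2:7,r3:Mul1,r4:Add1
cycle 6: CDB Mul1=8; issue MUL r3<-Mul1 // r0:Mul2,r1:7,r2:7,r3:Mul1,r4:Add1
cycle 7: issue ADD r3<-Add2 // r0:Mul2,r1:7,r2:7,r3:Add2,r4:Add1
cycle 8: CDB Add1=1; issue ADD r1<-Add1 // r0:Mul2,r1:Add1,r2:7,r3:Add2,r4:1
cycle 9: CDB Add2=14; stall // r0:Mul2,r1:Add1,r2:7,r3:14,r4:1
cycle 10: CDB Mul1=56; issue MUL r0<-Mul1 // r0:Mul1,r1:Add1,r2:7,r3:14,r4:1
cycle 11: CDB Mul2=56; issue MUL r4<-Mul2 // r0:Mul1,r1:Add1,r2:7,r3:14,r4:Mul2
cycle 12: - // r0:Mul1,r1:Add1,r2:7,r3:14,r4:Mul2
cycle 13: CDB Add1=63 // r0:Mul1,r1:63,r2:7,r3:14,r4:Mul2
cycle 14: - // r0:Mul1,r1:63,r2:7,r3:14,r4:Mul2
cycle 15: CDB Mul1=392 // r0:392,r1:63,r2:7,r3:14,r4:Mul2
cycle 16: - // r0:392,r1:63,r2:7,r3:14,r4:Mul2
cycle 17: - // r0:392,r1:63,r2:7,r3:14,r4:Mul2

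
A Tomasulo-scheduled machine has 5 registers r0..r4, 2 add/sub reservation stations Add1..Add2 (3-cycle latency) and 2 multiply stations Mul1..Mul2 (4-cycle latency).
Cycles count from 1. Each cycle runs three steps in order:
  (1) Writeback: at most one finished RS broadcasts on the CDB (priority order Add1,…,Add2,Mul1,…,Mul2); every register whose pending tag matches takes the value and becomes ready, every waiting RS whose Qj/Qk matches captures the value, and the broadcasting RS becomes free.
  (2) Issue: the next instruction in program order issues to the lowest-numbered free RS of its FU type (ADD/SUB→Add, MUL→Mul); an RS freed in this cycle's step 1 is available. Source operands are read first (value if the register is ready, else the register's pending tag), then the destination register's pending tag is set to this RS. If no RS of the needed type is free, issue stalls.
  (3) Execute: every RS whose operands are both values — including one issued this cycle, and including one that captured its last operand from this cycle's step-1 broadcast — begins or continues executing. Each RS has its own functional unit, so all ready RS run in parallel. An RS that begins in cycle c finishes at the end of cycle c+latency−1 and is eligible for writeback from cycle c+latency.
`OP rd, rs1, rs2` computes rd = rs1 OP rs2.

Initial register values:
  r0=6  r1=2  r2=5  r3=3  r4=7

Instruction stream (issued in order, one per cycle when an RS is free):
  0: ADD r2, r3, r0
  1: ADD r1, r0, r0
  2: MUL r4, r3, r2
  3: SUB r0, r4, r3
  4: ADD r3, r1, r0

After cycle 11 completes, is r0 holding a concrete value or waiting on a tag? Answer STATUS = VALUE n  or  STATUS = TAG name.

cycle 1: issue ADD r2<-Add1 // r0:6,r1:2,r2:Add1,r3:3,r4:7
cycle 2: issue ADD r1<-Add2 // r0:6,r1:Add2,r2:Add1,r3:3,r4:7
cycle 3: issue MUL r4<-Mul1 // r0:6,r1:Add2,r2:Add1,r3:3,r4:Mul1
cycle 4: CDB Add1=9; issue SUB r0<-Add1 // r0:Add1,r1:Add2,r2:9,r3:3,r4:Mul1
cycle 5: CDB Add2=12; issue ADD r3<-Add2 // r0:Add1,r1:12,r2:9,r3:Add2,r4:Mul1
cycle 6: - // r0:Add1,r1:12,r2:9,r3:Add2,r4:Mul1
cycle 7: - // r0:Add1,r1:12,r2:9,r3:Add2,r4:Mul1
cycle 8: CDB Mul1=27 // r0:Add1,r1:12,r2:9,r3:Add2,r4:27
cycle 9: - // r0:Add1,r1:12,r2:9,r3:Add2,r4:27
cycle 10: - // r0:Add1,r1:12,r2:9,r3:Add2,r4:27
cycle 11: CDB Add1=24 // r0:24,r1:12,r2:9,r3:Add2,r4:27

STATUS = VALUE 24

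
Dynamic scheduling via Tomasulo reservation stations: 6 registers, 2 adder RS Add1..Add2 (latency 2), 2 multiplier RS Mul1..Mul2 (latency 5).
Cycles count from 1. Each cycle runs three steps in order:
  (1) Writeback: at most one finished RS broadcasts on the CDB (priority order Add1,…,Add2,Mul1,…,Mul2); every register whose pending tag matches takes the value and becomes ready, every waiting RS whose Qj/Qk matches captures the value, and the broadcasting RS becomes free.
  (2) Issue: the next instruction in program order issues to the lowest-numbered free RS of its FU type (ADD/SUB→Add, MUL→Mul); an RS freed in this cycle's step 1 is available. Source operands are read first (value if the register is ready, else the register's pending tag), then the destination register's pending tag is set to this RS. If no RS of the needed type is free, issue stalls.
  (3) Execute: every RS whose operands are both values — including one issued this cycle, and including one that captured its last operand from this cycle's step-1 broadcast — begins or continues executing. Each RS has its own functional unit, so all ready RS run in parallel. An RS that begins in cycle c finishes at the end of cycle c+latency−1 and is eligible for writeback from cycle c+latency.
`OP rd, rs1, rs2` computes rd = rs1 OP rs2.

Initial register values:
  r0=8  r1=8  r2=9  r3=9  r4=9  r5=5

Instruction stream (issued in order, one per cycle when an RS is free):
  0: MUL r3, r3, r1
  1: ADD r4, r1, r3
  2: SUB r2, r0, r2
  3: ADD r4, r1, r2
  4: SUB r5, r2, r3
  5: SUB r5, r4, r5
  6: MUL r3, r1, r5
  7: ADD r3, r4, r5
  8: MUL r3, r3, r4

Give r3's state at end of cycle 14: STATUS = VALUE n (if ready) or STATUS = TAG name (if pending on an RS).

STATUS = TAG Mul2

cycle 1: issue MUL r3<-Mul1 // r0:8,r1:8,r2:9,r3:Mul1,r4:9,r5:5
cycle 2: issue ADD r4<-Add1 // r0:8,r1:8,r2:9,r3:Mul1,r4:Add1,r5:5
cycle 3: issue SUB r2<-Add2 // r0:8,r1:8,r2:Add2,r3:Mul1,r4:Add1,r5:5
cycle 4: stall // r0:8,r1:8,r2:Add2,r3:Mul1,r4:Add1,r5:5
cycle 5: CDB Add2=-1; issue ADD r4<-Add2 // r0:8,r1:8,r2:-1,r3:Mul1,r4:Add2,r5:5
cycle 6: CDB Mul1=72; stall // r0:8,r1:8,r2:-1,r3:72,r4:Add2,r5:5
cycle 7: CDB Add2=7; issue SUB r5<-Add2 // r0:8,r1:8,r2:-1,r3:72,r4:7,r5:Add2
cycle 8: CDB Add1=80; issue SUB r5<-Add1 // r0:8,r1:8,r2:-1,r3:72,r4:7,r5:Add1
cycle 9: CDB Add2=-73; issue MUL r3<-Mul1 // r0:8,r1:8,r2:-1,r3:Mul1,r4:7,r5:Add1
cycle 10: issue ADD r3<-Add2 // r0:8,r1:8,r2:-1,r3:Add2,r4:7,r5:Add1
cycle 11: CDB Add1=80; issue MUL r3<-Mul2 // r0:8,r1:8,r2:-1,r3:Mul2,r4:7,r5:80
cycle 12: - // r0:8,r1:8,r2:-1,r3:Mul2,r4:7,r5:80
cycle 13: CDB Add2=87 // r0:8,r1:8,r2:-1,r3:Mul2,r4:7,r5:80
cycle 14: - // r0:8,r1:8,r2:-1,r3:Mul2,r4:7,r5:80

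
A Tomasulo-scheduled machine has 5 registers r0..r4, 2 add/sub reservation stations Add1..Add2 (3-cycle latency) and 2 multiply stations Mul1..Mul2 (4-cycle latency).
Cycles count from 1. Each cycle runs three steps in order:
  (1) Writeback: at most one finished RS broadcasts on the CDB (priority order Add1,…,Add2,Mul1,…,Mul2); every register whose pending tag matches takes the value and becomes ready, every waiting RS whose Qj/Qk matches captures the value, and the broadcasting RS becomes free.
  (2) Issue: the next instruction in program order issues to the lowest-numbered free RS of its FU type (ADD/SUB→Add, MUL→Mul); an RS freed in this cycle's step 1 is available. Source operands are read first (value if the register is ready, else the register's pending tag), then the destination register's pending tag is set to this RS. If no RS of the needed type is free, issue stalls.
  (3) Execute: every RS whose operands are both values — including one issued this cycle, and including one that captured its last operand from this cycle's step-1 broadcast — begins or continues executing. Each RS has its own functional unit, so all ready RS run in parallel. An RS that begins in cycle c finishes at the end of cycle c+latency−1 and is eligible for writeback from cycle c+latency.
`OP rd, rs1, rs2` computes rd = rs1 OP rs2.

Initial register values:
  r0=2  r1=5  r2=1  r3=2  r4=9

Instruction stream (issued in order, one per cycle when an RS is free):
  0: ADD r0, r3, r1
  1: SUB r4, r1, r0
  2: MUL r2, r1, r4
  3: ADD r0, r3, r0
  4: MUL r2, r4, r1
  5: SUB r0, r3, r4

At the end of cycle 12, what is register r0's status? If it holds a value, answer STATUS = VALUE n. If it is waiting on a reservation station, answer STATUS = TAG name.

c1: issue ADD r0<-Add1 | r0:Add1,r1:5,r2:1,r3:2,r4:9
c2: issue SUB r4<-Add2 | r0:Add1,r1:5,r2:1,r3:2,r4:Add2
c3: issue MUL r2<-Mul1 | r0:Add1,r1:5,r2:Mul1,r3:2,r4:Add2
c4: CDB Add1=7; issue ADD r0<-Add1 | r0:Add1,r1:5,r2:Mul1,r3:2,r4:Add2
c5: issue MUL r2<-Mul2 | r0:Add1,r1:5,r2:Mul2,r3:2,r4:Add2
c6: stall | r0:Add1,r1:5,r2:Mul2,r3:2,r4:Add2
c7: CDB Add1=9; issue SUB r0<-Add1 | r0:Add1,r1:5,r2:Mul2,r3:2,r4:Add2
c8: CDB Add2=-2 | r0:Add1,r1:5,r2:Mul2,r3:2,r4:-2
c9: - | r0:Add1,r1:5,r2:Mul2,r3:2,r4:-2
c10: - | r0:Add1,r1:5,r2:Mul2,r3:2,r4:-2
c11: CDB Add1=4 | r0:4,r1:5,r2:Mul2,r3:2,r4:-2
c12: CDB Mul1=-10 | r0:4,r1:5,r2:Mul2,r3:2,r4:-2

STATUS = VALUE 4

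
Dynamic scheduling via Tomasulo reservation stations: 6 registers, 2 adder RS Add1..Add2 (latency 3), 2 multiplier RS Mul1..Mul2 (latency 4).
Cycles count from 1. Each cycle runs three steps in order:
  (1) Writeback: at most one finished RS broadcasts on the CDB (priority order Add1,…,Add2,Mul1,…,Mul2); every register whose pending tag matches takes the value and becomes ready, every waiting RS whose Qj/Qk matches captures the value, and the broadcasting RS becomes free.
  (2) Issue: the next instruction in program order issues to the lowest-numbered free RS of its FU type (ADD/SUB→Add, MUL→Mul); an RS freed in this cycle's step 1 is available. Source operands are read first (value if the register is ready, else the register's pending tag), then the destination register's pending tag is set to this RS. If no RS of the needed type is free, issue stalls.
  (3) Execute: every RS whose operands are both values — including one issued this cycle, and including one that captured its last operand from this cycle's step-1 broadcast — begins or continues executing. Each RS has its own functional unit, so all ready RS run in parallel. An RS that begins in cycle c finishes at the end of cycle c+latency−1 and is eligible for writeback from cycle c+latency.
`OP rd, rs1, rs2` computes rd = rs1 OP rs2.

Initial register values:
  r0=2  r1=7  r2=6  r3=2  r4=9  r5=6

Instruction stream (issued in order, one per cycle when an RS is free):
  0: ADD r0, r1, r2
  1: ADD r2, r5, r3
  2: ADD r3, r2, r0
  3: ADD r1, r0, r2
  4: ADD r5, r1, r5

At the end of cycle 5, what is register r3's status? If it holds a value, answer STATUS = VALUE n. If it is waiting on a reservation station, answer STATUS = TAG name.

STATUS = TAG Add1

cycle 1: issue ADD r0<-Add1 // r0:Add1,r1:7,r2:6,r3:2,r4:9,r5:6
cycle 2: issue ADD r2<-Add2 // r0:Add1,r1:7,r2:Add2,r3:2,r4:9,r5:6
cycle 3: stall // r0:Add1,r1:7,r2:Add2,r3:2,r4:9,r5:6
cycle 4: CDB Add1=13; issue ADD r3<-Add1 // r0:13,r1:7,r2:Add2,r3:Add1,r4:9,r5:6
cycle 5: CDB Add2=8; issue ADD r1<-Add2 // r0:13,r1:Add2,r2:8,r3:Add1,r4:9,r5:6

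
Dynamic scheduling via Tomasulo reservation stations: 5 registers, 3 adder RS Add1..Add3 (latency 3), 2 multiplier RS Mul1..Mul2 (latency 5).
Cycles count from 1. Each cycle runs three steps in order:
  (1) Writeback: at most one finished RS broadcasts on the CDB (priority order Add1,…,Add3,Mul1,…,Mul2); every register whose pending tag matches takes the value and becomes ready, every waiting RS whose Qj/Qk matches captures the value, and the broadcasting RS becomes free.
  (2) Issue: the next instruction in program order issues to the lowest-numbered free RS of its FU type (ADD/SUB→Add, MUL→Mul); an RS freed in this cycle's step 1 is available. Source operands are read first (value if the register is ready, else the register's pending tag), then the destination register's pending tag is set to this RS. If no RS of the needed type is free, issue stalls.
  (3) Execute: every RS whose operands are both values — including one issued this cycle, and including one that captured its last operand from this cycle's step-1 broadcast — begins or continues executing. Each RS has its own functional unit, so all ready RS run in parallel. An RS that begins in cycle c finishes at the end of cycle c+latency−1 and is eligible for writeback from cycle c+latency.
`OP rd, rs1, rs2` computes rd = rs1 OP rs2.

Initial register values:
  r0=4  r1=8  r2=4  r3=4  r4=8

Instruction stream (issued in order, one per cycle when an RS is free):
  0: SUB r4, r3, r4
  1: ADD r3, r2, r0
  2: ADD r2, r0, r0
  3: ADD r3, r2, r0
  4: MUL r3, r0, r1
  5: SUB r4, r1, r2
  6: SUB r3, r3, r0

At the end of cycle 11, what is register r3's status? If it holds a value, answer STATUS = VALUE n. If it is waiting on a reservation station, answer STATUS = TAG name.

c1: issue SUB r4<-Add1 | r0:4,r1:8,r2:4,r3:4,r4:Add1
c2: issue ADD r3<-Add2 | r0:4,r1:8,r2:4,r3:Add2,r4:Add1
c3: issue ADD r2<-Add3 | r0:4,r1:8,r2:Add3,r3:Add2,r4:Add1
c4: CDB Add1=-4; issue ADD r3<-Add1 | r0:4,r1:8,r2:Add3,r3:Add1,r4:-4
c5: CDB Add2=8; issue MUL r3<-Mul1 | r0:4,r1:8,r2:Add3,r3:Mul1,r4:-4
c6: CDB Add3=8; issue SUB r4<-Add2 | r0:4,r1:8,r2:8,r3:Mul1,r4:Add2
c7: issue SUB r3<-Add3 | r0:4,r1:8,r2:8,r3:Add3,r4:Add2
c8: - | r0:4,r1:8,r2:8,r3:Add3,r4:Add2
c9: CDB Add1=12 | r0:4,r1:8,r2:8,r3:Add3,r4:Add2
c10: CDB Add2=0 | r0:4,r1:8,r2:8,r3:Add3,r4:0
c11: CDB Mul1=32 | r0:4,r1:8,r2:8,r3:Add3,r4:0

STATUS = TAG Add3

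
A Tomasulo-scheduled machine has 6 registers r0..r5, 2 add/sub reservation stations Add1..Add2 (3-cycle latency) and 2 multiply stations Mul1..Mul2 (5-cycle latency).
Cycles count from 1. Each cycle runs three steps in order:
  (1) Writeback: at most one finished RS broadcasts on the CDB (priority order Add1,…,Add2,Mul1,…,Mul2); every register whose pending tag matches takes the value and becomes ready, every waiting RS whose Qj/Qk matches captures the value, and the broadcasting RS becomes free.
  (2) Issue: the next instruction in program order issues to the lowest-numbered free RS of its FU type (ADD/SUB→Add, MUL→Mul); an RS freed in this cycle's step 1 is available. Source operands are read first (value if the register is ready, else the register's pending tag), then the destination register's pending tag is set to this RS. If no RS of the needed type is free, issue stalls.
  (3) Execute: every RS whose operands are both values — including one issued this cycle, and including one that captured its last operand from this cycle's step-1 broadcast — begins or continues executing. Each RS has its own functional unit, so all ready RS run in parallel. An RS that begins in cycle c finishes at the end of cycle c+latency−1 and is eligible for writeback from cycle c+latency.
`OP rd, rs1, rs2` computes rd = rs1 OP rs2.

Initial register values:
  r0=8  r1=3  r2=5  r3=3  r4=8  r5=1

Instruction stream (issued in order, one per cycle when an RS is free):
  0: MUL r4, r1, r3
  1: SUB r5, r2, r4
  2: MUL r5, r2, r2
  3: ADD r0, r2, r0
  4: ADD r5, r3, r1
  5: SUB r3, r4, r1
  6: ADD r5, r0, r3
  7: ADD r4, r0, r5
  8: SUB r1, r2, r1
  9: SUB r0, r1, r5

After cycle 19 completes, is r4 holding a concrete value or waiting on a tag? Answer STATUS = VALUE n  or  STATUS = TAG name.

  c1: issue MUL r4<-Mul1  regs: r0:8,r1:3,r2:5,r3:3,r4:Mul1,r5:1
  c2: issue SUB r5<-Add1  regs: r0:8,r1:3,r2:5,r3:3,r4:Mul1,r5:Add1
  c3: issue MUL r5<-Mul2  regs: r0:8,r1:3,r2:5,r3:3,r4:Mul1,r5:Mul2
  c4: issue ADD r0<-Add2  regs: r0:Add2,r1:3,r2:5,r3:3,r4:Mul1,r5:Mul2
  c5: stall  regs: r0:Add2,r1:3,r2:5,r3:3,r4:Mul1,r5:Mul2
  c6: CDB Mul1=9; stall  regs: r0:Add2,r1:3,r2:5,r3:3,r4:9,r5:Mul2
  c7: CDB Add2=13; issue ADD r5<-Add2  regs: r0:13,r1:3,r2:5,r3:3,r4:9,r5:Add2
  c8: CDB Mul2=25; stall  regs: r0:13,r1:3,r2:5,r3:3,r4:9,r5:Add2
  c9: CDB Add1=-4; issue SUB r3<-Add1  regs: r0:13,r1:3,r2:5,r3:Add1,r4:9,r5:Add2
  c10: CDB Add2=6; issue ADD r5<-Add2  regs: r0:13,r1:3,r2:5,r3:Add1,r4:9,r5:Add2
  c11: stall  regs: r0:13,r1:3,r2:5,r3:Add1,r4:9,r5:Add2
  c12: CDB Add1=6; issue ADD r4<-Add1  regs: r0:13,r1:3,r2:5,r3:6,r4:Add1,r5:Add2
  c13: stall  regs: r0:13,r1:3,r2:5,r3:6,r4:Add1,r5:Add2
  c14: stall  regs: r0:13,r1:3,r2:5,r3:6,r4:Add1,r5:Add2
  c15: CDB Add2=19; issue SUB r1<-Add2  regs: r0:13,r1:Add2,r2:5,r3:6,r4:Add1,r5:19
  c16: stall  regs: r0:13,r1:Add2,r2:5,r3:6,r4:Add1,r5:19
  c17: stall  regs: r0:13,r1:Add2,r2:5,r3:6,r4:Add1,r5:19
  c18: CDB Add1=32; issue SUB r0<-Add1  regs: r0:Add1,r1:Add2,r2:5,r3:6,r4:32,r5:19
  c19: CDB Add2=2  regs: r0:Add1,r1:2,r2:5,r3:6,r4:32,r5:19

STATUS = VALUE 32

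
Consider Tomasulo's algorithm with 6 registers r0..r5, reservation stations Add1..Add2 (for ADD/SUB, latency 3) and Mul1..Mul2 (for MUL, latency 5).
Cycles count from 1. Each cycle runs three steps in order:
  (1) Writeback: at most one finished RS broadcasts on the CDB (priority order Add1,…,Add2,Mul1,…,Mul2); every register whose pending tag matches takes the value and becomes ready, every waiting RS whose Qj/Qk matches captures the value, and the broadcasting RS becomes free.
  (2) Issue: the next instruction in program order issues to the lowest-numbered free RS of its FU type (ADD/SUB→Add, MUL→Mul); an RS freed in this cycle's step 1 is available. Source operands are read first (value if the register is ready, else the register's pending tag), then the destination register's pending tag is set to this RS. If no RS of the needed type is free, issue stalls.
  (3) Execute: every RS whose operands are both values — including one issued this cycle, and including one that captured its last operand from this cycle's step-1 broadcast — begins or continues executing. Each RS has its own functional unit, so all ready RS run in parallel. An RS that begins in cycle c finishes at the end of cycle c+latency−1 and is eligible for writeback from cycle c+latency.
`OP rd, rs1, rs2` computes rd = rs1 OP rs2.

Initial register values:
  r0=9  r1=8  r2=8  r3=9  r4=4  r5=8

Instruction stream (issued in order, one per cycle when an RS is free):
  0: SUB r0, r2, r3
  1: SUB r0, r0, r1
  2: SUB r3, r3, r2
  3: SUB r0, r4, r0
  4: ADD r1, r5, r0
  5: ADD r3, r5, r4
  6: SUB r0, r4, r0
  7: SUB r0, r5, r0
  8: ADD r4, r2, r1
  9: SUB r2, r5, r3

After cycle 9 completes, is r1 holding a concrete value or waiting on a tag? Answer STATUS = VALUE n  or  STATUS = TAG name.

cycle 1: issue SUB r0<-Add1 // r0:Add1,r1:8,r2:8,r3:9,r4:4,r5:8
cycle 2: issue SUB r0<-Add2 // r0:Add2,r1:8,r2:8,r3:9,r4:4,r5:8
cycle 3: stall // r0:Add2,r1:8,r2:8,r3:9,r4:4,r5:8
cycle 4: CDB Add1=-1; issue SUB r3<-Add1 // r0:Add2,r1:8,r2:8,r3:Add1,r4:4,r5:8
cycle 5: stall // r0:Add2,r1:8,r2:8,r3:Add1,r4:4,r5:8
cycle 6: stall // r0:Add2,r1:8,r2:8,r3:Add1,r4:4,r5:8
cycle 7: CDB Add1=1; issue SUB r0<-Add1 // r0:Add1,r1:8,r2:8,r3:1,r4:4,r5:8
cycle 8: CDB Add2=-9; issue ADD r1<-Add2 // r0:Add1,r1:Add2,r2:8,r3:1,r4:4,r5:8
cycle 9: stall // r0:Add1,r1:Add2,r2:8,r3:1,r4:4,r5:8

STATUS = TAG Add2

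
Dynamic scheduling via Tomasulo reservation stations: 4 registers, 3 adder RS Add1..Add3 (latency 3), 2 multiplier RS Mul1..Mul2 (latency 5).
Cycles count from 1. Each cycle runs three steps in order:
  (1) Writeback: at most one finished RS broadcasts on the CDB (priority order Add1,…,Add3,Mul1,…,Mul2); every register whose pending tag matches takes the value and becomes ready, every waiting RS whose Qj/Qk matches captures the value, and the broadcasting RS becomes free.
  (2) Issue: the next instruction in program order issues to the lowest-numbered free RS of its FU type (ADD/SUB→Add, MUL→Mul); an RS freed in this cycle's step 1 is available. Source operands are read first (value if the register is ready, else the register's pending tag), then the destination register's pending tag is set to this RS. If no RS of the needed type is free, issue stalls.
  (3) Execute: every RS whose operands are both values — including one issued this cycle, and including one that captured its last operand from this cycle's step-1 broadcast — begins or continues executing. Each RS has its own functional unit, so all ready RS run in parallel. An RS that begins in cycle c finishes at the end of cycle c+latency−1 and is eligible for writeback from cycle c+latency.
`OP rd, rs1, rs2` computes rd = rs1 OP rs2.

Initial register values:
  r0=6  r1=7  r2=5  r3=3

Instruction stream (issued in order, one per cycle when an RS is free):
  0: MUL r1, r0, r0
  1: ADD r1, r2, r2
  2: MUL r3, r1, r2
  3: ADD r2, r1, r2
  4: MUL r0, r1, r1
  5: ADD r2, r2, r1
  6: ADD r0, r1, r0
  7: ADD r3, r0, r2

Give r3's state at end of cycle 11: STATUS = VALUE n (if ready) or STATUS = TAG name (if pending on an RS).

STATUS = TAG Add3

  c1: issue MUL r1<-Mul1  regs: r0:6,r1:Mul1,r2:5,r3:3
  c2: issue ADD r1<-Add1  regs: r0:6,r1:Add1,r2:5,r3:3
  c3: issue MUL r3<-Mul2  regs: r0:6,r1:Add1,r2:5,r3:Mul2
  c4: issue ADD r2<-Add2  regs: r0:6,r1:Add1,r2:Add2,r3:Mul2
  c5: CDB Add1=10; stall  regs: r0:6,r1:10,r2:Add2,r3:Mul2
  c6: CDB Mul1=36; issue MUL r0<-Mul1  regs: r0:Mul1,r1:10,r2:Add2,r3:Mul2
  c7: issue ADD r2<-Add1  regs: r0:Mul1,r1:10,r2:Add1,r3:Mul2
  c8: CDB Add2=15; issue ADD r0<-Add2  regs: r0:Add2,r1:10,r2:Add1,r3:Mul2
  c9: issue ADD r3<-Add3  regs: r0:Add2,r1:10,r2:Add1,r3:Add3
  c10: CDB Mul2=50  regs: r0:Add2,r1:10,r2:Add1,r3:Add3
  c11: CDB Add1=25  regs: r0:Add2,r1:10,r2:25,r3:Add3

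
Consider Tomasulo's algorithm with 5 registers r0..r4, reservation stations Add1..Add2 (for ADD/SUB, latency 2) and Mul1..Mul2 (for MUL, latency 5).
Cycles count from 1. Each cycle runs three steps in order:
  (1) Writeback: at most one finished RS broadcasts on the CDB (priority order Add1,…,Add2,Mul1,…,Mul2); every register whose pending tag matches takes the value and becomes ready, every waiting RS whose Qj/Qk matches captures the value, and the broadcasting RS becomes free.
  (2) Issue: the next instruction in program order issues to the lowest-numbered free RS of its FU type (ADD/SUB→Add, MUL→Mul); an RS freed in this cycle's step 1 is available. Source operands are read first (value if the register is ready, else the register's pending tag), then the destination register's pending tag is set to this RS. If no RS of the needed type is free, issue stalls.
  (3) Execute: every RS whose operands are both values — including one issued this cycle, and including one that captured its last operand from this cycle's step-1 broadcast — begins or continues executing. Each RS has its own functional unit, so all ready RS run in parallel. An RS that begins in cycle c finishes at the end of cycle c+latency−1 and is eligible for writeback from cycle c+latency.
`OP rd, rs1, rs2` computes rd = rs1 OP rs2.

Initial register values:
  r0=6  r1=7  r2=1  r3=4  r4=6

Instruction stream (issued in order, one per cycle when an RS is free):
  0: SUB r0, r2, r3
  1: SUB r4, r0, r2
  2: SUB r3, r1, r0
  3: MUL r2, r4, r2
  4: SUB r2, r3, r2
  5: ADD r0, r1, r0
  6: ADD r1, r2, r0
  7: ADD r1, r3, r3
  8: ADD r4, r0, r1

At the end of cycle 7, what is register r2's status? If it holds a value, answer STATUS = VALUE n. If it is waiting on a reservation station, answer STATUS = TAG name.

STATUS = TAG Add1

cycle 1: issue SUB r0<-Add1 // r0:Add1,r1:7,r2:1,r3:4,r4:6
cycle 2: issue SUB r4<-Add2 // r0:Add1,r1:7,r2:1,r3:4,r4:Add2
cycle 3: CDB Add1=-3; issue SUB r3<-Add1 // r0:-3,r1:7,r2:1,r3:Add1,r4:Add2
cycle 4: issue MUL r2<-Mul1 // r0:-3,r1:7,r2:Mul1,r3:Add1,r4:Add2
cycle 5: CDB Add1=10; issue SUB r2<-Add1 // r0:-3,r1:7,r2:Add1,r3:10,r4:Add2
cycle 6: CDB Add2=-4; issue ADD r0<-Add2 // r0:Add2,r1:7,r2:Add1,r3:10,r4:-4
cycle 7: stall // r0:Add2,r1:7,r2:Add1,r3:10,r4:-4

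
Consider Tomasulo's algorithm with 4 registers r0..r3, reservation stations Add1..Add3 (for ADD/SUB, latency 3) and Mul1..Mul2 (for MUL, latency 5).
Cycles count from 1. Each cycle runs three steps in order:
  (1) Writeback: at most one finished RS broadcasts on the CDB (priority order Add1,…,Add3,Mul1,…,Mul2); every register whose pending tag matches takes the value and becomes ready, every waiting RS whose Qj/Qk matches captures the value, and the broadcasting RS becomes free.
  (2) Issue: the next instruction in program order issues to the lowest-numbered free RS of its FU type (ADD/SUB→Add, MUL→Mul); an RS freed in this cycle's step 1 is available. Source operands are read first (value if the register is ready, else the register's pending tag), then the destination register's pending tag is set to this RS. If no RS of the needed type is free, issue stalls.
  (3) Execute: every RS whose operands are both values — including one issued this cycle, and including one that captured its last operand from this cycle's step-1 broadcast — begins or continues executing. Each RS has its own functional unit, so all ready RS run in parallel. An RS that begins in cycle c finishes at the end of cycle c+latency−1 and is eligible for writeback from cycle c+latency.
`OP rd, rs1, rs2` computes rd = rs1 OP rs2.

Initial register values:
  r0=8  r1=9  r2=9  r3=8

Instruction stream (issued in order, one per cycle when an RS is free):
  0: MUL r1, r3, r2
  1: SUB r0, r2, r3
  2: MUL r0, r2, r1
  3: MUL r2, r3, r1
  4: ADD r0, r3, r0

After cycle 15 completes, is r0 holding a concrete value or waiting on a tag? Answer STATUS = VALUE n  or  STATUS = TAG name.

STATUS = VALUE 656

cycle 1: issue MUL r1<-Mul1 // r0:8,r1:Mul1,r2:9,r3:8
cycle 2: issue SUB r0<-Add1 // r0:Add1,r1:Mul1,r2:9,r3:8
cycle 3: issue MUL r0<-Mul2 // r0:Mul2,r1:Mul1,r2:9,r3:8
cycle 4: stall // r0:Mul2,r1:Mul1,r2:9,r3:8
cycle 5: CDB Add1=1; stall // r0:Mul2,r1:Mul1,r2:9,r3:8
cycle 6: CDB Mul1=72; issue MUL r2<-Mul1 // r0:Mul2,r1:72,r2:Mul1,r3:8
cycle 7: issue ADD r0<-Add1 // r0:Add1,r1:72,r2:Mul1,r3:8
cycle 8: - // r0:Add1,r1:72,r2:Mul1,r3:8
cycle 9: - // r0:Add1,r1:72,r2:Mul1,r3:8
cycle 10: - // r0:Add1,r1:72,r2:Mul1,r3:8
cycle 11: CDB Mul1=576 // r0:Add1,r1:72,r2:576,r3:8
cycle 12: CDB Mul2=648 // r0:Add1,r1:72,r2:576,r3:8
cycle 13: - // r0:Add1,r1:72,r2:576,r3:8
cycle 14: - // r0:Add1,r1:72,r2:576,r3:8
cycle 15: CDB Add1=656 // r0:656,r1:72,r2:576,r3:8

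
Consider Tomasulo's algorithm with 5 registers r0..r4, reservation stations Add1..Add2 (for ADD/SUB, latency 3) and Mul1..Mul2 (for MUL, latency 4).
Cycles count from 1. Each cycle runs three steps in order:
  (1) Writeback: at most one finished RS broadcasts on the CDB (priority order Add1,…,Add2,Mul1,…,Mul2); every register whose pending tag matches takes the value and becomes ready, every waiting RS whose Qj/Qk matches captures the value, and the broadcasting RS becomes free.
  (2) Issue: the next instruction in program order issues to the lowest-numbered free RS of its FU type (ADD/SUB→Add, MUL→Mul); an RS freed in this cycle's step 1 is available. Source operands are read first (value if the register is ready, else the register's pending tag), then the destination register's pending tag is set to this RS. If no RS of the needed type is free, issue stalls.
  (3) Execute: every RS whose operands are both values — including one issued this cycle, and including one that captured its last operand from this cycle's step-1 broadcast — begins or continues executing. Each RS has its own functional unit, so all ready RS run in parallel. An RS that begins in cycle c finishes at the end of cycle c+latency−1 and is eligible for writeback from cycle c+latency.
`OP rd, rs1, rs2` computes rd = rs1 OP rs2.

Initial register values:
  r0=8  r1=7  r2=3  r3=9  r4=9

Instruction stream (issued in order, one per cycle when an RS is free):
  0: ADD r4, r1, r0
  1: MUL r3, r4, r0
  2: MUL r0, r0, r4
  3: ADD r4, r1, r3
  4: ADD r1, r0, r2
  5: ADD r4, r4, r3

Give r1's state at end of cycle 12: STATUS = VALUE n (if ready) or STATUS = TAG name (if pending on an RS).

STATUS = VALUE 123

c1: issue ADD r4<-Add1 | r0:8,r1:7,r2:3,r3:9,r4:Add1
c2: issue MUL r3<-Mul1 | r0:8,r1:7,r2:3,r3:Mul1,r4:Add1
c3: issue MUL r0<-Mul2 | r0:Mul2,r1:7,r2:3,r3:Mul1,r4:Add1
c4: CDB Add1=15; issue ADD r4<-Add1 | r0:Mul2,r1:7,r2:3,r3:Mul1,r4:Add1
c5: issue ADD r1<-Add2 | r0:Mul2,r1:Add2,r2:3,r3:Mul1,r4:Add1
c6: stall | r0:Mul2,r1:Add2,r2:3,r3:Mul1,r4:Add1
c7: stall | r0:Mul2,r1:Add2,r2:3,r3:Mul1,r4:Add1
c8: CDB Mul1=120; stall | r0:Mul2,r1:Add2,r2:3,r3:120,r4:Add1
c9: CDB Mul2=120; stall | r0:120,r1:Add2,r2:3,r3:120,r4:Add1
c10: stall | r0:120,r1:Add2,r2:3,r3:120,r4:Add1
c11: CDB Add1=127; issue ADD r4<-Add1 | r0:120,r1:Add2,r2:3,r3:120,r4:Add1
c12: CDB Add2=123 | r0:120,r1:123,r2:3,r3:120,r4:Add1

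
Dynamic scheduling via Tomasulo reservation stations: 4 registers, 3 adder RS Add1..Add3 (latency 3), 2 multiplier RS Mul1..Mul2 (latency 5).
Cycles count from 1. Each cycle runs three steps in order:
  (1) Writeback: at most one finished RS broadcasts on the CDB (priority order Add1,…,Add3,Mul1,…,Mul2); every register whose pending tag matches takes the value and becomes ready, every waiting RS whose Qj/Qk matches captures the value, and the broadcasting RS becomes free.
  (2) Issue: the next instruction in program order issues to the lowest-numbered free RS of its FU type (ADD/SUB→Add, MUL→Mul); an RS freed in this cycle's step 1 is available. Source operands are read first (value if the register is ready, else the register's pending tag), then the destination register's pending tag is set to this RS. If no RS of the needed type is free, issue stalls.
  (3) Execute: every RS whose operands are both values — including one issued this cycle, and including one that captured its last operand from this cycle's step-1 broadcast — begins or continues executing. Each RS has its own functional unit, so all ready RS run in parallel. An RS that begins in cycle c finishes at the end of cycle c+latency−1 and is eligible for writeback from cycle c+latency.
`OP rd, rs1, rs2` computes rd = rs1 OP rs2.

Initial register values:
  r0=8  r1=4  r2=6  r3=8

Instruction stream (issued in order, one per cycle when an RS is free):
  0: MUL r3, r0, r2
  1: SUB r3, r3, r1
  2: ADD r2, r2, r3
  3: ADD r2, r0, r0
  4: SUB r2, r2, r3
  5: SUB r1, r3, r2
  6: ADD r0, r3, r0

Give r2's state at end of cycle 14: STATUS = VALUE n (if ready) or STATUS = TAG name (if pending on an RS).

STATUS = VALUE -28

c1: issue MUL r3<-Mul1 | r0:8,r1:4,r2:6,r3:Mul1
c2: issue SUB r3<-Add1 | r0:8,r1:4,r2:6,r3:Add1
c3: issue ADD r2<-Add2 | r0:8,r1:4,r2:Add2,r3:Add1
c4: issue ADD r2<-Add3 | r0:8,r1:4,r2:Add3,r3:Add1
c5: stall | r0:8,r1:4,r2:Add3,r3:Add1
c6: CDB Mul1=48; stall | r0:8,r1:4,r2:Add3,r3:Add1
c7: CDB Add3=16; issue SUB r2<-Add3 | r0:8,r1:4,r2:Add3,r3:Add1
c8: stall | r0:8,r1:4,r2:Add3,r3:Add1
c9: CDB Add1=44; issue SUB r1<-Add1 | r0:8,r1:Add1,r2:Add3,r3:44
c10: stall | r0:8,r1:Add1,r2:Add3,r3:44
c11: stall | r0:8,r1:Add1,r2:Add3,r3:44
c12: CDB Add2=50; issue ADD r0<-Add2 | r0:Add2,r1:Add1,r2:Add3,r3:44
c13: CDB Add3=-28 | r0:Add2,r1:Add1,r2:-28,r3:44
c14: - | r0:Add2,r1:Add1,r2:-28,r3:44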